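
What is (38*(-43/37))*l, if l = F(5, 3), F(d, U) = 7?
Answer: -11438/37 ≈ -309.14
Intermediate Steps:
l = 7
(38*(-43/37))*l = (38*(-43/37))*7 = -1634/37*7 = -11438/37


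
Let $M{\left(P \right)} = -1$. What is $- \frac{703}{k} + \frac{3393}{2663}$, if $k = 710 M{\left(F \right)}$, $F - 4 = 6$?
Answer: $\frac{4281119}{1890730} \approx 2.2643$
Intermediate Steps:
$F = 10$ ($F = 4 + 6 = 10$)
$k = -710$ ($k = 710 \left(-1\right) = -710$)
$- \frac{703}{k} + \frac{3393}{2663} = - \frac{703}{-710} + \frac{3393}{2663} = \left(-703\right) \left(- \frac{1}{710}\right) + 3393 \cdot \frac{1}{2663} = \frac{703}{710} + \frac{3393}{2663} = \frac{4281119}{1890730}$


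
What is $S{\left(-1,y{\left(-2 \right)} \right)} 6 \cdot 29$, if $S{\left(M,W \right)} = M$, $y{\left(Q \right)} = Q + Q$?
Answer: $-174$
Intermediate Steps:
$y{\left(Q \right)} = 2 Q$
$S{\left(-1,y{\left(-2 \right)} \right)} 6 \cdot 29 = \left(-1\right) 6 \cdot 29 = \left(-6\right) 29 = -174$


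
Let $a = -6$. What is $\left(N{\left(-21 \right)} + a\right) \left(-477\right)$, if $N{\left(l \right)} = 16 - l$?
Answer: $-14787$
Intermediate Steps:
$\left(N{\left(-21 \right)} + a\right) \left(-477\right) = \left(\left(16 - -21\right) - 6\right) \left(-477\right) = \left(\left(16 + 21\right) - 6\right) \left(-477\right) = \left(37 - 6\right) \left(-477\right) = 31 \left(-477\right) = -14787$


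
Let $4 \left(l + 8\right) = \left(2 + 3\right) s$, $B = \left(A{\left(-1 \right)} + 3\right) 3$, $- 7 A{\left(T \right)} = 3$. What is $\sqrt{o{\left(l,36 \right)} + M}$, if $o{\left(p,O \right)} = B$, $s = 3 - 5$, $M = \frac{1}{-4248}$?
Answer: $\frac{\sqrt{189472010}}{4956} \approx 2.7774$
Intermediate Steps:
$A{\left(T \right)} = - \frac{3}{7}$ ($A{\left(T \right)} = \left(- \frac{1}{7}\right) 3 = - \frac{3}{7}$)
$M = - \frac{1}{4248} \approx -0.0002354$
$s = -2$ ($s = 3 - 5 = -2$)
$B = \frac{54}{7}$ ($B = \left(- \frac{3}{7} + 3\right) 3 = \frac{18}{7} \cdot 3 = \frac{54}{7} \approx 7.7143$)
$l = - \frac{21}{2}$ ($l = -8 + \frac{\left(2 + 3\right) \left(-2\right)}{4} = -8 + \frac{5 \left(-2\right)}{4} = -8 + \frac{1}{4} \left(-10\right) = -8 - \frac{5}{2} = - \frac{21}{2} \approx -10.5$)
$o{\left(p,O \right)} = \frac{54}{7}$
$\sqrt{o{\left(l,36 \right)} + M} = \sqrt{\frac{54}{7} - \frac{1}{4248}} = \sqrt{\frac{229385}{29736}} = \frac{\sqrt{189472010}}{4956}$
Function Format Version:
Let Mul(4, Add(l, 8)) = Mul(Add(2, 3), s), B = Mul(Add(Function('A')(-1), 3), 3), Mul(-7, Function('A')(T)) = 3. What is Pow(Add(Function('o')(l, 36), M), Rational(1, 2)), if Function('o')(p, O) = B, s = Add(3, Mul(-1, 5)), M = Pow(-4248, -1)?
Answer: Mul(Rational(1, 4956), Pow(189472010, Rational(1, 2))) ≈ 2.7774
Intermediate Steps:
Function('A')(T) = Rational(-3, 7) (Function('A')(T) = Mul(Rational(-1, 7), 3) = Rational(-3, 7))
M = Rational(-1, 4248) ≈ -0.00023540
s = -2 (s = Add(3, -5) = -2)
B = Rational(54, 7) (B = Mul(Add(Rational(-3, 7), 3), 3) = Mul(Rational(18, 7), 3) = Rational(54, 7) ≈ 7.7143)
l = Rational(-21, 2) (l = Add(-8, Mul(Rational(1, 4), Mul(Add(2, 3), -2))) = Add(-8, Mul(Rational(1, 4), Mul(5, -2))) = Add(-8, Mul(Rational(1, 4), -10)) = Add(-8, Rational(-5, 2)) = Rational(-21, 2) ≈ -10.500)
Function('o')(p, O) = Rational(54, 7)
Pow(Add(Function('o')(l, 36), M), Rational(1, 2)) = Pow(Add(Rational(54, 7), Rational(-1, 4248)), Rational(1, 2)) = Pow(Rational(229385, 29736), Rational(1, 2)) = Mul(Rational(1, 4956), Pow(189472010, Rational(1, 2)))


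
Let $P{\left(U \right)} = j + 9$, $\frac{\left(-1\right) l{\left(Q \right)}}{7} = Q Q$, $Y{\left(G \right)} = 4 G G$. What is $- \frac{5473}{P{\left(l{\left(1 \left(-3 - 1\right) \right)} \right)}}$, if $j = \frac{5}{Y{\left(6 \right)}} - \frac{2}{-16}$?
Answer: $- \frac{788112}{1319} \approx -597.51$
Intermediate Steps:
$Y{\left(G \right)} = 4 G^{2}$
$j = \frac{23}{144}$ ($j = \frac{5}{4 \cdot 6^{2}} - \frac{2}{-16} = \frac{5}{4 \cdot 36} - - \frac{1}{8} = \frac{5}{144} + \frac{1}{8} = \frac{23}{144} \approx 0.15972$)
$l{\left(Q \right)} = - 7 Q^{2}$ ($l{\left(Q \right)} = - 7 Q Q = - 7 Q^{2}$)
$P{\left(U \right)} = \frac{1319}{144}$ ($P{\left(U \right)} = \frac{23}{144} + 9 = \frac{1319}{144}$)
$- \frac{5473}{P{\left(l{\left(1 \left(-3 - 1\right) \right)} \right)}} = - \frac{5473}{\frac{1319}{144}} = \left(-5473\right) \frac{144}{1319} = - \frac{788112}{1319}$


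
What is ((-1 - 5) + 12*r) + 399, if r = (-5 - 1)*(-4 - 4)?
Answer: 969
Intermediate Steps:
r = 48 (r = -6*(-8) = 48)
((-1 - 5) + 12*r) + 399 = ((-1 - 5) + 12*48) + 399 = (-6 + 576) + 399 = 570 + 399 = 969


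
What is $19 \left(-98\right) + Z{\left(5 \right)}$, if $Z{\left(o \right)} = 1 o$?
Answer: $-1857$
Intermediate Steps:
$Z{\left(o \right)} = o$
$19 \left(-98\right) + Z{\left(5 \right)} = 19 \left(-98\right) + 5 = -1862 + 5 = -1857$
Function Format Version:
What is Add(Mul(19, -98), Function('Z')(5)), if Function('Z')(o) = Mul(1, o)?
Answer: -1857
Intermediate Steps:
Function('Z')(o) = o
Add(Mul(19, -98), Function('Z')(5)) = Add(Mul(19, -98), 5) = Add(-1862, 5) = -1857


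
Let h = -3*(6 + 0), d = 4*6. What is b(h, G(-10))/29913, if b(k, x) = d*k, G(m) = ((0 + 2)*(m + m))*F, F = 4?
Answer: -144/9971 ≈ -0.014442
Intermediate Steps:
G(m) = 16*m (G(m) = ((0 + 2)*(m + m))*4 = (2*(2*m))*4 = (4*m)*4 = 16*m)
d = 24
h = -18 (h = -3*6 = -18)
b(k, x) = 24*k
b(h, G(-10))/29913 = (24*(-18))/29913 = -432*1/29913 = -144/9971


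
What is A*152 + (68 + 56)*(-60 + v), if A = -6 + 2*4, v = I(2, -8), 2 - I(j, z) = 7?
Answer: -7756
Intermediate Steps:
I(j, z) = -5 (I(j, z) = 2 - 1*7 = 2 - 7 = -5)
v = -5
A = 2 (A = -6 + 8 = 2)
A*152 + (68 + 56)*(-60 + v) = 2*152 + (68 + 56)*(-60 - 5) = 304 + 124*(-65) = 304 - 8060 = -7756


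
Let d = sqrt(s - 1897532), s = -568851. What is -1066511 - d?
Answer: -1066511 - I*sqrt(2466383) ≈ -1.0665e+6 - 1570.5*I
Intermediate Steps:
d = I*sqrt(2466383) (d = sqrt(-568851 - 1897532) = sqrt(-2466383) = I*sqrt(2466383) ≈ 1570.5*I)
-1066511 - d = -1066511 - I*sqrt(2466383)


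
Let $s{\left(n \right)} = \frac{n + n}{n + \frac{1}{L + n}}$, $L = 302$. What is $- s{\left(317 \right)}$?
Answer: $- \frac{196223}{98112} \approx -2.0$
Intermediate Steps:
$s{\left(n \right)} = \frac{2 n}{n + \frac{1}{302 + n}}$ ($s{\left(n \right)} = \frac{n + n}{n + \frac{1}{302 + n}} = \frac{2 n}{n + \frac{1}{302 + n}}$)
$- s{\left(317 \right)} = - \frac{2 \cdot 317 \left(302 + 317\right)}{1 + 317^{2} + 302 \cdot 317} = - \frac{2 \cdot 317 \cdot 619}{1 + 100489 + 95734} = - \frac{2 \cdot 317 \cdot 619}{196224} = \left(-1\right) \frac{196223}{98112} = - \frac{196223}{98112}$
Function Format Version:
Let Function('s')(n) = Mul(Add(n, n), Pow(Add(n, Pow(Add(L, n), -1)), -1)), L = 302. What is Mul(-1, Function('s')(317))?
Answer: Rational(-196223, 98112) ≈ -2.0000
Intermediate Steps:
Function('s')(n) = Mul(2, n, Pow(Add(n, Pow(Add(302, n), -1)), -1)) (Function('s')(n) = Mul(Add(n, n), Pow(Add(n, Pow(Add(302, n), -1)), -1)) = Mul(Mul(2, n), Pow(Add(n, Pow(Add(302, n), -1)), -1)) = Mul(2, n, Pow(Add(n, Pow(Add(302, n), -1)), -1)))
Mul(-1, Function('s')(317)) = Mul(-1, Mul(2, 317, Pow(Add(1, Pow(317, 2), Mul(302, 317)), -1), Add(302, 317))) = Mul(-1, Mul(2, 317, Pow(Add(1, 100489, 95734), -1), 619)) = Mul(-1, Mul(2, 317, Pow(196224, -1), 619)) = Mul(-1, Mul(2, 317, Rational(1, 196224), 619)) = Mul(-1, Rational(196223, 98112)) = Rational(-196223, 98112)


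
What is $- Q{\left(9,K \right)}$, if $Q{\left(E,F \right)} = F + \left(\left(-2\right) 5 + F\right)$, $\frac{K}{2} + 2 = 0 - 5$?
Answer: $38$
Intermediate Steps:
$K = -14$ ($K = -4 + 2 \left(0 - 5\right) = -4 + 2 \left(-5\right) = -4 - 10 = -14$)
$Q{\left(E,F \right)} = -10 + 2 F$ ($Q{\left(E,F \right)} = F + \left(-10 + F\right) = -10 + 2 F$)
$- Q{\left(9,K \right)} = - (-10 + 2 \left(-14\right)) = - (-10 - 28) = \left(-1\right) \left(-38\right) = 38$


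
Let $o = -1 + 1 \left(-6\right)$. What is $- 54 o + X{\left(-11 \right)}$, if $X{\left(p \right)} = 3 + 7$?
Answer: $388$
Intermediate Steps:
$o = -7$ ($o = -1 - 6 = -7$)
$X{\left(p \right)} = 10$
$- 54 o + X{\left(-11 \right)} = \left(-54\right) \left(-7\right) + 10 = 378 + 10 = 388$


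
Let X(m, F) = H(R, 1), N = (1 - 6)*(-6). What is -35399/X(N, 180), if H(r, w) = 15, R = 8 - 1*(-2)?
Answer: -35399/15 ≈ -2359.9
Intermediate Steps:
N = 30 (N = -5*(-6) = 30)
R = 10 (R = 8 + 2 = 10)
X(m, F) = 15
-35399/X(N, 180) = -35399/15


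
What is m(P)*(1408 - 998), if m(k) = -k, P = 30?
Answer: -12300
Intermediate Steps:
m(P)*(1408 - 998) = (-1*30)*(1408 - 998) = -30*410 = -12300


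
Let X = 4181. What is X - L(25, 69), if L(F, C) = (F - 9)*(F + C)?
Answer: 2677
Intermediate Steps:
L(F, C) = (-9 + F)*(C + F)
X - L(25, 69) = 4181 - (25² - 9*69 - 9*25 + 69*25) = 4181 - (625 - 621 - 225 + 1725) = 4181 - 1*1504 = 4181 - 1504 = 2677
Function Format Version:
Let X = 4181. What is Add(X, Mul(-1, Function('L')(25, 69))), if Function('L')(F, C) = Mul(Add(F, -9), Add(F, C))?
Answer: 2677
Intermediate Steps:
Function('L')(F, C) = Mul(Add(-9, F), Add(C, F))
Add(X, Mul(-1, Function('L')(25, 69))) = Add(4181, Mul(-1, Add(Pow(25, 2), Mul(-9, 69), Mul(-9, 25), Mul(69, 25)))) = Add(4181, Mul(-1, Add(625, -621, -225, 1725))) = Add(4181, Mul(-1, 1504)) = Add(4181, -1504) = 2677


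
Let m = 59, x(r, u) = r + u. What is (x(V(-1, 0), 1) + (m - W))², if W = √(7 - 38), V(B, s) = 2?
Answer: (62 - I*√31)² ≈ 3813.0 - 690.4*I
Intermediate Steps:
W = I*√31 (W = √(-31) = I*√31 ≈ 5.5678*I)
(x(V(-1, 0), 1) + (m - W))² = ((2 + 1) + (59 - I*√31))² = (3 + (59 - I*√31))² = (62 - I*√31)²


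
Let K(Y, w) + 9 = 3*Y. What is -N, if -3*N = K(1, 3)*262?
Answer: -524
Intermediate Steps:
K(Y, w) = -9 + 3*Y
N = 524 (N = -(-9 + 3*1)*262/3 = -(-9 + 3)*262/3 = -(-2)*262 = -⅓*(-1572) = 524)
-N = -1*524 = -524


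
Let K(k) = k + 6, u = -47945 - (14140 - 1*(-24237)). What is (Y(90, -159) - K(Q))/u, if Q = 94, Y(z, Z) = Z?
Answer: 259/86322 ≈ 0.0030004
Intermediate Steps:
u = -86322 (u = -47945 - (14140 + 24237) = -47945 - 1*38377 = -47945 - 38377 = -86322)
K(k) = 6 + k
(Y(90, -159) - K(Q))/u = (-159 - (6 + 94))/(-86322) = (-159 - 1*100)*(-1/86322) = (-159 - 100)*(-1/86322) = -259*(-1/86322) = 259/86322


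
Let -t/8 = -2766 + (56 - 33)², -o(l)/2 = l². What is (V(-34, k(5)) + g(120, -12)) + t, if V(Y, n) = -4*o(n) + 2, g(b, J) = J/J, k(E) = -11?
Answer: 18867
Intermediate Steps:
o(l) = -2*l²
g(b, J) = 1
V(Y, n) = 2 + 8*n² (V(Y, n) = -(-8)*n² + 2 = 8*n² + 2 = 2 + 8*n²)
t = 17896 (t = -8*(-2766 + (56 - 33)²) = -8*(-2766 + 23²) = -8*(-2766 + 529) = -8*(-2237) = 17896)
(V(-34, k(5)) + g(120, -12)) + t = ((2 + 8*(-11)²) + 1) + 17896 = ((2 + 8*121) + 1) + 17896 = ((2 + 968) + 1) + 17896 = (970 + 1) + 17896 = 971 + 17896 = 18867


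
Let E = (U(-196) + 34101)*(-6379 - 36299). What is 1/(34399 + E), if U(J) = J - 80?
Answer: -1/1443548951 ≈ -6.9274e-10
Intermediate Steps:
U(J) = -80 + J
E = -1443583350 (E = ((-80 - 196) + 34101)*(-6379 - 36299) = (-276 + 34101)*(-42678) = 33825*(-42678) = -1443583350)
1/(34399 + E) = 1/(34399 - 1443583350) = 1/(-1443548951) = -1/1443548951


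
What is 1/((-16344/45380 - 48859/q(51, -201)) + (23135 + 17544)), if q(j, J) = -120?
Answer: 272280/11186841127 ≈ 2.4339e-5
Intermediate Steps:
1/((-16344/45380 - 48859/q(51, -201)) + (23135 + 17544)) = 1/((-16344/45380 - 48859/(-120)) + (23135 + 17544)) = 1/((-16344*1/45380 - 48859*(-1/120)) + 40679) = 1/((-4086/11345 + 48859/120) + 40679) = 1/(110763007/272280 + 40679) = 1/(11186841127/272280) = 272280/11186841127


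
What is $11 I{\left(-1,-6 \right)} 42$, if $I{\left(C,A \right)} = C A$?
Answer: $2772$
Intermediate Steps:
$I{\left(C,A \right)} = A C$
$11 I{\left(-1,-6 \right)} 42 = 11 \left(\left(-6\right) \left(-1\right)\right) 42 = 11 \cdot 6 \cdot 42 = 66 \cdot 42 = 2772$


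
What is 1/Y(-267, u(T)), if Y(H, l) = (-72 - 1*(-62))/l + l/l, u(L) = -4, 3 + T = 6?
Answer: 2/7 ≈ 0.28571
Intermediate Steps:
T = 3 (T = -3 + 6 = 3)
Y(H, l) = 1 - 10/l (Y(H, l) = (-72 + 62)/l + 1 = -10/l + 1 = 1 - 10/l)
1/Y(-267, u(T)) = 1/((-10 - 4)/(-4)) = 1/(-1/4*(-14)) = 1/(7/2) = 2/7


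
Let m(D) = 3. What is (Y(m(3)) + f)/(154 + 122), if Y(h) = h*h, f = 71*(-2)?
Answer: -133/276 ≈ -0.48188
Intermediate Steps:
f = -142
Y(h) = h²
(Y(m(3)) + f)/(154 + 122) = (3² - 142)/(154 + 122) = (9 - 142)/276 = (1/276)*(-133) = -133/276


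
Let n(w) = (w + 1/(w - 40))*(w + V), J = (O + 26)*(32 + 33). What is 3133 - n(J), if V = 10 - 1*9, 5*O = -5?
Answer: -4183002071/1585 ≈ -2.6391e+6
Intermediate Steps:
O = -1 (O = (⅕)*(-5) = -1)
J = 1625 (J = (-1 + 26)*(32 + 33) = 25*65 = 1625)
V = 1 (V = 10 - 9 = 1)
n(w) = (1 + w)*(w + 1/(-40 + w)) (n(w) = (w + 1/(w - 40))*(w + 1) = (w + 1/(-40 + w))*(1 + w) = (1 + w)*(w + 1/(-40 + w)))
3133 - n(J) = 3133 - (1 + 1625³ - 39*1625 - 39*1625²)/(-40 + 1625) = 3133 - (1 + 4291015625 - 63375 - 39*2640625)/1585 = 3133 - (1 + 4291015625 - 63375 - 102984375)/1585 = 3133 - 4187967876/1585 = -4183002071/1585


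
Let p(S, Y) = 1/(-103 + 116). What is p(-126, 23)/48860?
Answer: 1/635180 ≈ 1.5744e-6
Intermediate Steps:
p(S, Y) = 1/13
p(-126, 23)/48860 = (1/13)/48860 = (1/13)*(1/48860) = 1/635180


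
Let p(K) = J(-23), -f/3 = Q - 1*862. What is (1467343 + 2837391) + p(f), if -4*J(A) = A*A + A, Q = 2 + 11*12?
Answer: 8609215/2 ≈ 4.3046e+6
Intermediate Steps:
Q = 134 (Q = 2 + 132 = 134)
f = 2184 (f = -3*(134 - 1*862) = -3*(134 - 862) = -3*(-728) = 2184)
J(A) = -A/4 - A²/4 (J(A) = -(A*A + A)/4 = -(A² + A)/4 = -(A + A²)/4 = -A/4 - A²/4)
p(K) = -253/2 (p(K) = -¼*(-23)*(1 - 23) = -¼*(-23)*(-22) = -253/2)
(1467343 + 2837391) + p(f) = (1467343 + 2837391) - 253/2 = 4304734 - 253/2 = 8609215/2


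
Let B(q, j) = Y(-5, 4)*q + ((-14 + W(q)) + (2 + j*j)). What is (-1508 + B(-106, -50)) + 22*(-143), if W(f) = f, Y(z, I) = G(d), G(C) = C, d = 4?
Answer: -2696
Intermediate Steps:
Y(z, I) = 4
B(q, j) = -12 + j² + 5*q (B(q, j) = 4*q + ((-14 + q) + (2 + j*j)) = 4*q + ((-14 + q) + (2 + j²)) = 4*q + (-12 + q + j²) = -12 + j² + 5*q)
(-1508 + B(-106, -50)) + 22*(-143) = (-1508 + (-12 + (-50)² + 5*(-106))) + 22*(-143) = (-1508 + (-12 + 2500 - 530)) - 3146 = (-1508 + 1958) - 3146 = 450 - 3146 = -2696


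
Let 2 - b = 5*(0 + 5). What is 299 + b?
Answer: 276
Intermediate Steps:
b = -23 (b = 2 - 5*(0 + 5) = 2 - 5*5 = 2 - 1*25 = 2 - 25 = -23)
299 + b = 299 - 23 = 276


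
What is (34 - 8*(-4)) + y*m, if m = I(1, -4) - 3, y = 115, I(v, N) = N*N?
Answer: 1561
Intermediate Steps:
I(v, N) = N²
m = 13 (m = (-4)² - 3 = 16 - 3 = 13)
(34 - 8*(-4)) + y*m = (34 - 8*(-4)) + 115*13 = (34 - 1*(-32)) + 1495 = (34 + 32) + 1495 = 66 + 1495 = 1561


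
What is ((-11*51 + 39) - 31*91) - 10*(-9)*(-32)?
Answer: -6223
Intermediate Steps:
((-11*51 + 39) - 31*91) - 10*(-9)*(-32) = ((-561 + 39) - 2821) + 90*(-32) = (-522 - 2821) - 2880 = -3343 - 2880 = -6223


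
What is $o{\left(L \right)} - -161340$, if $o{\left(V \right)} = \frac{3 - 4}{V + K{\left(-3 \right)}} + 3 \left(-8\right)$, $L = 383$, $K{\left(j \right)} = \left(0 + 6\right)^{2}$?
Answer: $\frac{67591403}{419} \approx 1.6132 \cdot 10^{5}$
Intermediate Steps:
$K{\left(j \right)} = 36$ ($K{\left(j \right)} = 6^{2} = 36$)
$o{\left(V \right)} = -24 - \frac{1}{36 + V}$ ($o{\left(V \right)} = \frac{3 - 4}{V + 36} + 3 \left(-8\right) = - \frac{1}{36 + V} - 24 = -24 - \frac{1}{36 + V}$)
$o{\left(L \right)} - -161340 = \frac{-865 - 9192}{36 + 383} - -161340 = \frac{-865 - 9192}{419} + 161340 = \frac{1}{419} \left(-10057\right) + 161340 = - \frac{10057}{419} + 161340 = \frac{67591403}{419}$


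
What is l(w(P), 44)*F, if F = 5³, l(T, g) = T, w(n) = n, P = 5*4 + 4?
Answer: 3000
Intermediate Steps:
P = 24 (P = 20 + 4 = 24)
F = 125
l(w(P), 44)*F = 24*125 = 3000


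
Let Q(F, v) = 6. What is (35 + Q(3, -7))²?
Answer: 1681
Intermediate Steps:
(35 + Q(3, -7))² = (35 + 6)² = 41² = 1681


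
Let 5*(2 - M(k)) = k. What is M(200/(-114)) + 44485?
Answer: 2535779/57 ≈ 44487.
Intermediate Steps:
M(k) = 2 - k/5
M(200/(-114)) + 44485 = (2 - 40/(-114)) + 44485 = (2 - 40*(-1)/114) + 44485 = (2 - ⅕*(-100/57)) + 44485 = (2 + 20/57) + 44485 = 134/57 + 44485 = 2535779/57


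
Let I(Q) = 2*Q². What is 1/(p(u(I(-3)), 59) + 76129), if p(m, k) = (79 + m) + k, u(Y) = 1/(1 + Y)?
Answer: 19/1449074 ≈ 1.3112e-5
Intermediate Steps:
p(m, k) = 79 + k + m
1/(p(u(I(-3)), 59) + 76129) = 1/((79 + 59 + 1/(1 + 2*(-3)²)) + 76129) = 1/((79 + 59 + 1/(1 + 2*9)) + 76129) = 1/((79 + 59 + 1/(1 + 18)) + 76129) = 1/((79 + 59 + 1/19) + 76129) = 1/(2623/19 + 76129) = 1/(1449074/19) = 19/1449074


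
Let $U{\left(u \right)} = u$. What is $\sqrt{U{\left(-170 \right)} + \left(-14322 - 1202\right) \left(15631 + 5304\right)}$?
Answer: $11 i \sqrt{2685910} \approx 18028.0 i$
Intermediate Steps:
$\sqrt{U{\left(-170 \right)} + \left(-14322 - 1202\right) \left(15631 + 5304\right)} = \sqrt{-170 + \left(-14322 - 1202\right) \left(15631 + 5304\right)} = \sqrt{-170 - 324994940} = \sqrt{-324995110} = 11 i \sqrt{2685910}$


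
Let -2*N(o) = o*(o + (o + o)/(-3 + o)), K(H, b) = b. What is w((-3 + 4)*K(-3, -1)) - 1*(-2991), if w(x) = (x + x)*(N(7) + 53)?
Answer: 5917/2 ≈ 2958.5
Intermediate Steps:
N(o) = -o*(o + 2*o/(-3 + o))/2 (N(o) = -o*(o + (o + o)/(-3 + o))/2 = -o*(o + (2*o)/(-3 + o))/2 = -o*(o + 2*o/(-3 + o))/2)
w(x) = 65*x/2 (w(x) = (x + x)*((1/2)*7**2*(1 - 1*7)/(-3 + 7) + 53) = (2*x)*((1/2)*49*(1 - 7)/4 + 53) = (2*x)*((1/2)*49*(1/4)*(-6) + 53) = (2*x)*(-147/4 + 53) = (2*x)*(65/4) = 65*x/2)
w((-3 + 4)*K(-3, -1)) - 1*(-2991) = 65*((-3 + 4)*(-1))/2 - 1*(-2991) = 65*(1*(-1))/2 + 2991 = (65/2)*(-1) + 2991 = -65/2 + 2991 = 5917/2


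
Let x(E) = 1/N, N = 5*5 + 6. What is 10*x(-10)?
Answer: 10/31 ≈ 0.32258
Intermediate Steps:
N = 31 (N = 25 + 6 = 31)
x(E) = 1/31
10*x(-10) = 10*(1/31) = 10/31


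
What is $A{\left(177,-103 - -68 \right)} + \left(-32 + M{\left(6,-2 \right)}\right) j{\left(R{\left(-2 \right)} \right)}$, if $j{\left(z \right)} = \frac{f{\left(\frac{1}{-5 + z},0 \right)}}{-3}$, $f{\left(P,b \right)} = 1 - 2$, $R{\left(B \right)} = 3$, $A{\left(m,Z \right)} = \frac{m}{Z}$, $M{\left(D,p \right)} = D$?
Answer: $- \frac{1441}{105} \approx -13.724$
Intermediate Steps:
$f{\left(P,b \right)} = -1$ ($f{\left(P,b \right)} = 1 - 2 = -1$)
$j{\left(z \right)} = \frac{1}{3}$ ($j{\left(z \right)} = - \frac{1}{-3} = \left(-1\right) \left(- \frac{1}{3}\right) = \frac{1}{3}$)
$A{\left(177,-103 - -68 \right)} + \left(-32 + M{\left(6,-2 \right)}\right) j{\left(R{\left(-2 \right)} \right)} = \frac{177}{-103 - -68} + \left(-32 + 6\right) \frac{1}{3} = \frac{177}{-103 + 68} - \frac{26}{3} = \frac{177}{-35} - \frac{26}{3} = 177 \left(- \frac{1}{35}\right) - \frac{26}{3} = - \frac{177}{35} - \frac{26}{3} = - \frac{1441}{105}$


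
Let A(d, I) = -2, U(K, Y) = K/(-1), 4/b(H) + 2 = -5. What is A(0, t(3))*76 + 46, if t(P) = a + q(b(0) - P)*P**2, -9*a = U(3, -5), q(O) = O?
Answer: -106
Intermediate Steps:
b(H) = -4/7 (b(H) = 4/(-2 - 5) = 4/(-7) = 4*(-1/7) = -4/7)
U(K, Y) = -K (U(K, Y) = K*(-1) = -K)
a = 1/3 (a = -(-1)*3/9 = -1/9*(-3) = 1/3 ≈ 0.33333)
t(P) = 1/3 + P**2*(-4/7 - P) (t(P) = 1/3 + (-4/7 - P)*P**2 = 1/3 + P**2*(-4/7 - P))
A(0, t(3))*76 + 46 = -2*76 + 46 = -152 + 46 = -106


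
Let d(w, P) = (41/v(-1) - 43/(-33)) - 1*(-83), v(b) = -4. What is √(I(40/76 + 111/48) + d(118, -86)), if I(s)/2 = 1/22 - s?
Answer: √430657458/2508 ≈ 8.2744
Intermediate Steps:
d(w, P) = 9775/132 (d(w, P) = (41/(-4) - 43/(-33)) - 1*(-83) = (41*(-¼) - 43*(-1/33)) + 83 = (-41/4 + 43/33) + 83 = -1181/132 + 83 = 9775/132)
I(s) = 1/11 - 2*s (I(s) = 2*(1/22 - s) = 1/11 - 2*s)
√(I(40/76 + 111/48) + d(118, -86)) = √((1/11 - 2*(40/76 + 111/48)) + 9775/132) = √((1/11 - 2*(40*(1/76) + 111*(1/48))) + 9775/132) = √((1/11 - 2*(10/19 + 37/16)) + 9775/132) = √((1/11 - 2*863/304) + 9775/132) = √((1/11 - 863/152) + 9775/132) = √(-9341/1672 + 9775/132) = √(343427/5016) = √430657458/2508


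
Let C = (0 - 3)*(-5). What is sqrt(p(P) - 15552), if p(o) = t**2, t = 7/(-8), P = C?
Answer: I*sqrt(995279)/8 ≈ 124.7*I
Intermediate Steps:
C = 15 (C = -3*(-5) = 15)
P = 15
t = -7/8 (t = 7*(-1/8) = -7/8 ≈ -0.87500)
p(o) = 49/64 (p(o) = (-7/8)**2 = 49/64)
sqrt(p(P) - 15552) = sqrt(49/64 - 15552) = sqrt(-995279/64) = I*sqrt(995279)/8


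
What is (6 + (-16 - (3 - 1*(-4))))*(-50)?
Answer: 850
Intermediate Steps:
(6 + (-16 - (3 - 1*(-4))))*(-50) = (6 + (-16 - (3 + 4)))*(-50) = (6 + (-16 - 1*7))*(-50) = (6 + (-16 - 7))*(-50) = (6 - 23)*(-50) = -17*(-50) = 850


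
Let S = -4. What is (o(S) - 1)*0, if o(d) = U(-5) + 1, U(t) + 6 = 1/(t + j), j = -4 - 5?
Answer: 0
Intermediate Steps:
j = -9
U(t) = -6 + 1/(-9 + t) (U(t) = -6 + 1/(t - 9) = -6 + 1/(-9 + t))
o(d) = -71/14 (o(d) = (55 - 6*(-5))/(-9 - 5) + 1 = (55 + 30)/(-14) + 1 = -1/14*85 + 1 = -85/14 + 1 = -71/14)
(o(S) - 1)*0 = (-71/14 - 1)*0 = -85/14*0 = 0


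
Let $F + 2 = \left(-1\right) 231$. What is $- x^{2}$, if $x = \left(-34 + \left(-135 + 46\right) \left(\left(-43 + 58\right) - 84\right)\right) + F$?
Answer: $-34503876$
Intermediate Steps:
$F = -233$ ($F = -2 - 231 = -233$)
$x = 5874$ ($x = \left(-34 + \left(-135 + 46\right) \left(\left(-43 + 58\right) - 84\right)\right) - 233 = \left(-34 - 89 \left(15 - 84\right)\right) - 233 = \left(-34 - -6141\right) - 233 = \left(-34 + 6141\right) - 233 = 6107 - 233 = 5874$)
$- x^{2} = - 5874^{2} = \left(-1\right) 34503876 = -34503876$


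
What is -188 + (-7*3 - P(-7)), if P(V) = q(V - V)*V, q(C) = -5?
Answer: -244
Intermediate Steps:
P(V) = -5*V
-188 + (-7*3 - P(-7)) = -188 + (-7*3 - (-5)*(-7)) = -188 + (-21 - 1*35) = -188 + (-21 - 35) = -188 - 56 = -244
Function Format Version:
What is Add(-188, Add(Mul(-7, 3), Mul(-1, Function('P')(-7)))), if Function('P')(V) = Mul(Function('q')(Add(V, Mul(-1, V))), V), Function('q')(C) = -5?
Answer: -244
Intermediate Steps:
Function('P')(V) = Mul(-5, V)
Add(-188, Add(Mul(-7, 3), Mul(-1, Function('P')(-7)))) = Add(-188, Add(Mul(-7, 3), Mul(-1, Mul(-5, -7)))) = Add(-188, Add(-21, Mul(-1, 35))) = Add(-188, Add(-21, -35)) = Add(-188, -56) = -244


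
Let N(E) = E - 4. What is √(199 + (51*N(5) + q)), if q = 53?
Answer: √303 ≈ 17.407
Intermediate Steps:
N(E) = -4 + E
√(199 + (51*N(5) + q)) = √(199 + (51*(-4 + 5) + 53)) = √(199 + (51*1 + 53)) = √(199 + (51 + 53)) = √(199 + 104) = √303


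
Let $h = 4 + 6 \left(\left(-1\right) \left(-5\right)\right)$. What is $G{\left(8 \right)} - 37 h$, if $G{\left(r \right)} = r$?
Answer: $-1250$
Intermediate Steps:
$h = 34$ ($h = 4 + 6 \cdot 5 = 4 + 30 = 34$)
$G{\left(8 \right)} - 37 h = 8 - 1258 = -1250$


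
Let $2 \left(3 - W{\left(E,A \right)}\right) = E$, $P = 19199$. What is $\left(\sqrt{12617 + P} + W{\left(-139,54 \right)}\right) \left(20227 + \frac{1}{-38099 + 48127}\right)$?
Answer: $\frac{29411271765}{20056} + \frac{202836357 \sqrt{7954}}{5014} \approx 5.0744 \cdot 10^{6}$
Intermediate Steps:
$W{\left(E,A \right)} = 3 - \frac{E}{2}$
$\left(\sqrt{12617 + P} + W{\left(-139,54 \right)}\right) \left(20227 + \frac{1}{-38099 + 48127}\right) = \left(\sqrt{12617 + 19199} + \left(3 - - \frac{139}{2}\right)\right) \left(20227 + \frac{1}{-38099 + 48127}\right) = \left(\sqrt{31816} + \left(3 + \frac{139}{2}\right)\right) \left(20227 + \frac{1}{10028}\right) = \left(2 \sqrt{7954} + \frac{145}{2}\right) \left(20227 + \frac{1}{10028}\right) = \left(\frac{145}{2} + 2 \sqrt{7954}\right) \frac{202836357}{10028} = \frac{29411271765}{20056} + \frac{202836357 \sqrt{7954}}{5014}$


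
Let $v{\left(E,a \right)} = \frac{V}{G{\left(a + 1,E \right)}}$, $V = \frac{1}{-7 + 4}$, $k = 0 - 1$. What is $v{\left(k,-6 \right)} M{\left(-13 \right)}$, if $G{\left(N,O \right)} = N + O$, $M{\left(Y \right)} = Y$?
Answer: $- \frac{13}{18} \approx -0.72222$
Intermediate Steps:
$k = -1$ ($k = 0 - 1 = -1$)
$V = - \frac{1}{3}$ ($V = \frac{1}{-3} = - \frac{1}{3} \approx -0.33333$)
$v{\left(E,a \right)} = - \frac{1}{3 \left(1 + E + a\right)}$ ($v{\left(E,a \right)} = - \frac{1}{3 \left(\left(a + 1\right) + E\right)} = - \frac{1}{3 \left(\left(1 + a\right) + E\right)} = - \frac{1}{3 \left(1 + E + a\right)}$)
$v{\left(k,-6 \right)} M{\left(-13 \right)} = - \frac{1}{3 + 3 \left(-1\right) + 3 \left(-6\right)} \left(-13\right) = - \frac{1}{3 - 3 - 18} \left(-13\right) = - \frac{1}{-18} \left(-13\right) = \left(-1\right) \left(- \frac{1}{18}\right) \left(-13\right) = \frac{1}{18} \left(-13\right) = - \frac{13}{18}$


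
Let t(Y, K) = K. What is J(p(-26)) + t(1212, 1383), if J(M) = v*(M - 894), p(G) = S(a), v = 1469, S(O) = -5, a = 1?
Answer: -1319248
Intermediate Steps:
p(G) = -5
J(M) = -1313286 + 1469*M (J(M) = 1469*(M - 894) = 1469*(-894 + M) = -1313286 + 1469*M)
J(p(-26)) + t(1212, 1383) = (-1313286 + 1469*(-5)) + 1383 = (-1313286 - 7345) + 1383 = -1320631 + 1383 = -1319248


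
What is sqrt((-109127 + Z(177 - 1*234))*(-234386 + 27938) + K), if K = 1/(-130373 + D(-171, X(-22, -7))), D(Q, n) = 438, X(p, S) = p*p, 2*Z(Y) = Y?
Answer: sqrt(380459650635877225465)/129935 ≈ 1.5012e+5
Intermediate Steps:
Z(Y) = Y/2
X(p, S) = p**2
K = -1/129935 (K = 1/(-130373 + 438) = 1/(-129935) = -1/129935 ≈ -7.6962e-6)
sqrt((-109127 + Z(177 - 1*234))*(-234386 + 27938) + K) = sqrt((-109127 + (177 - 1*234)/2)*(-234386 + 27938) - 1/129935) = sqrt((-109127 + (177 - 234)/2)*(-206448) - 1/129935) = sqrt((-109127 + (1/2)*(-57))*(-206448) - 1/129935) = sqrt((-109127 - 57/2)*(-206448) - 1/129935) = sqrt(-218311/2*(-206448) - 1/129935) = sqrt(22534934664 - 1/129935) = sqrt(2928076735566839/129935) = sqrt(380459650635877225465)/129935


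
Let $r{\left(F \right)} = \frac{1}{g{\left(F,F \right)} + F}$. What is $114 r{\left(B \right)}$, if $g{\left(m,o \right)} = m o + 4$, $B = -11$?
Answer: $1$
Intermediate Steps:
$g{\left(m,o \right)} = 4 + m o$
$r{\left(F \right)} = \frac{1}{4 + F + F^{2}}$ ($r{\left(F \right)} = \frac{1}{\left(4 + F F\right) + F} = \frac{1}{\left(4 + F^{2}\right) + F} = \frac{1}{4 + F + F^{2}}$)
$114 r{\left(B \right)} = \frac{114}{4 - 11 + \left(-11\right)^{2}} = \frac{114}{4 - 11 + 121} = \frac{114}{114} = 114 \cdot \frac{1}{114} = 1$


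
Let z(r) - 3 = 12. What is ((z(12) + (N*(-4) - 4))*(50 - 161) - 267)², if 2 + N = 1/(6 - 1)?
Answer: 130782096/25 ≈ 5.2313e+6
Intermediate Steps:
z(r) = 15 (z(r) = 3 + 12 = 15)
N = -9/5 (N = -2 + 1/(6 - 1) = -2 + 1/5 = -2 + ⅕ = -9/5 ≈ -1.8000)
((z(12) + (N*(-4) - 4))*(50 - 161) - 267)² = ((15 + (-9/5*(-4) - 4))*(50 - 161) - 267)² = ((15 + (36/5 - 4))*(-111) - 267)² = ((15 + 16/5)*(-111) - 267)² = ((91/5)*(-111) - 267)² = (-10101/5 - 267)² = (-11436/5)² = 130782096/25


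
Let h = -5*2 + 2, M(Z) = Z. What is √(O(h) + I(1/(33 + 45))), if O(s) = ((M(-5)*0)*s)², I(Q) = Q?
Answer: √78/78 ≈ 0.11323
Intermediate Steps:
h = -8 (h = -10 + 2 = -8)
O(s) = 0 (O(s) = ((-5*0)*s)² = (0*s)² = 0² = 0)
√(O(h) + I(1/(33 + 45))) = √(0 + 1/(33 + 45)) = √(0 + 1/78) = √(1/78) = √78/78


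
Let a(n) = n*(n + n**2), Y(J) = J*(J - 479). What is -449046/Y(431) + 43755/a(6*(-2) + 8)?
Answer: -6136453/6896 ≈ -889.86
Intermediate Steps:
Y(J) = J*(-479 + J)
-449046/Y(431) + 43755/a(6*(-2) + 8) = -449046*1/(431*(-479 + 431)) + 43755/(((6*(-2) + 8)**2*(1 + (6*(-2) + 8)))) = -449046/(431*(-48)) + 43755/(((-12 + 8)**2*(1 + (-12 + 8)))) = -449046/(-20688) + 43755/(((-4)**2*(1 - 4))) = -449046*(-1/20688) + 43755/((16*(-3))) = 74841/3448 + 43755/(-48) = 74841/3448 + 43755*(-1/48) = 74841/3448 - 14585/16 = -6136453/6896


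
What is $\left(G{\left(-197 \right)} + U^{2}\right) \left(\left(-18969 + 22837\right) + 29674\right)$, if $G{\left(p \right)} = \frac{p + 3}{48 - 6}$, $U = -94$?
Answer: $\frac{6220665778}{21} \approx 2.9622 \cdot 10^{8}$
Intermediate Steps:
$G{\left(p \right)} = \frac{1}{14} + \frac{p}{42}$ ($G{\left(p \right)} = \frac{3 + p}{42} = \left(3 + p\right) \frac{1}{42} = \frac{1}{14} + \frac{p}{42}$)
$\left(G{\left(-197 \right)} + U^{2}\right) \left(\left(-18969 + 22837\right) + 29674\right) = \left(\left(\frac{1}{14} + \frac{1}{42} \left(-197\right)\right) + \left(-94\right)^{2}\right) \left(\left(-18969 + 22837\right) + 29674\right) = \left(\left(\frac{1}{14} - \frac{197}{42}\right) + 8836\right) \left(3868 + 29674\right) = \left(- \frac{97}{21} + 8836\right) 33542 = \frac{185459}{21} \cdot 33542 = \frac{6220665778}{21}$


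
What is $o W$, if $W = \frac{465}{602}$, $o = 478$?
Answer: $\frac{111135}{301} \approx 369.22$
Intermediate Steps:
$W = \frac{465}{602}$ ($W = 465 \cdot \frac{1}{602} = \frac{465}{602} \approx 0.77243$)
$o W = 478 \cdot \frac{465}{602} = \frac{111135}{301}$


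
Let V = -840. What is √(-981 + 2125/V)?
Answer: I*√6939786/84 ≈ 31.361*I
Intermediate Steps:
√(-981 + 2125/V) = √(-981 + 2125/(-840)) = √(-981 + 2125*(-1/840)) = √(-981 - 425/168) = √(-165233/168) = I*√6939786/84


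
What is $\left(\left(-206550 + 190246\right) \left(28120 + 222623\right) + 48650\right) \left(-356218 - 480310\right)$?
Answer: $3419781024029216$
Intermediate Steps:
$\left(\left(-206550 + 190246\right) \left(28120 + 222623\right) + 48650\right) \left(-356218 - 480310\right) = \left(\left(-16304\right) 250743 + 48650\right) \left(-836528\right) = \left(-4088113872 + 48650\right) \left(-836528\right) = \left(-4088065222\right) \left(-836528\right) = 3419781024029216$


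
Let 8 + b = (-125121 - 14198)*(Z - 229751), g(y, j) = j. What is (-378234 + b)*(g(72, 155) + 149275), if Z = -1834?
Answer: 4821181482897390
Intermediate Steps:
b = 32264190607 (b = -8 + (-125121 - 14198)*(-1834 - 229751) = -8 - 139319*(-231585) = -8 + 32264190615 = 32264190607)
(-378234 + b)*(g(72, 155) + 149275) = (-378234 + 32264190607)*(155 + 149275) = 32263812373*149430 = 4821181482897390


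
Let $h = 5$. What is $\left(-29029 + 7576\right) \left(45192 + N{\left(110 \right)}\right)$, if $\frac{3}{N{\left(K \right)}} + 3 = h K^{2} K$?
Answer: $- \frac{6452046051832431}{6654997} \approx -9.695 \cdot 10^{8}$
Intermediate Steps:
$N{\left(K \right)} = \frac{3}{-3 + 5 K^{3}}$ ($N{\left(K \right)} = \frac{3}{-3 + 5 K^{2} K} = \frac{3}{-3 + 5 K^{3}}$)
$\left(-29029 + 7576\right) \left(45192 + N{\left(110 \right)}\right) = \left(-29029 + 7576\right) \left(45192 + \frac{3}{-3 + 5 \cdot 110^{3}}\right) = - 21453 \left(45192 + \frac{3}{-3 + 5 \cdot 1331000}\right) = - 21453 \left(45192 + \frac{3}{-3 + 6655000}\right) = - 21453 \left(45192 + \frac{3}{6654997}\right) = \left(-21453\right) \frac{300752624427}{6654997} = - \frac{6452046051832431}{6654997}$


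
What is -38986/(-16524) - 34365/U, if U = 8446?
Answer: -29821438/17445213 ≈ -1.7094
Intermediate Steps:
-38986/(-16524) - 34365/U = -38986/(-16524) - 34365/8446 = -38986*(-1/16524) - 34365*1/8446 = 19493/8262 - 34365/8446 = -29821438/17445213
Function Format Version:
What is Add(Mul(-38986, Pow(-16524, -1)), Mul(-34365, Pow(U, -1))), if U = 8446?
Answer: Rational(-29821438, 17445213) ≈ -1.7094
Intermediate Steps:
Add(Mul(-38986, Pow(-16524, -1)), Mul(-34365, Pow(U, -1))) = Add(Mul(-38986, Pow(-16524, -1)), Mul(-34365, Pow(8446, -1))) = Add(Mul(-38986, Rational(-1, 16524)), Mul(-34365, Rational(1, 8446))) = Add(Rational(19493, 8262), Rational(-34365, 8446)) = Rational(-29821438, 17445213)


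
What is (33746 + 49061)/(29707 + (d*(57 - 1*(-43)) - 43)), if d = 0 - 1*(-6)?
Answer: 82807/30264 ≈ 2.7362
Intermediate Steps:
d = 6 (d = 0 + 6 = 6)
(33746 + 49061)/(29707 + (d*(57 - 1*(-43)) - 43)) = (33746 + 49061)/(29707 + (6*(57 - 1*(-43)) - 43)) = 82807/(29707 + (6*(57 + 43) - 43)) = 82807/(29707 + (6*100 - 43)) = 82807/(29707 + (600 - 43)) = 82807/(29707 + 557) = 82807/30264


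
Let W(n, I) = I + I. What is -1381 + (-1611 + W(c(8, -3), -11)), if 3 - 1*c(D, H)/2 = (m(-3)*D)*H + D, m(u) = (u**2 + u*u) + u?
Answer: -3014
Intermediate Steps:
m(u) = u + 2*u**2 (m(u) = (u**2 + u**2) + u = 2*u**2 + u = u + 2*u**2)
c(D, H) = 6 - 2*D - 30*D*H (c(D, H) = 6 - 2*(((-3*(1 + 2*(-3)))*D)*H + D) = 6 - 2*(((-3*(1 - 6))*D)*H + D) = 6 - 2*(((-3*(-5))*D)*H + D) = 6 - 2*((15*D)*H + D) = 6 - 2*(15*D*H + D) = 6 - 2*(D + 15*D*H) = 6 + (-2*D - 30*D*H) = 6 - 2*D - 30*D*H)
W(n, I) = 2*I
-1381 + (-1611 + W(c(8, -3), -11)) = -1381 + (-1611 + 2*(-11)) = -1381 + (-1611 - 22) = -1381 - 1633 = -3014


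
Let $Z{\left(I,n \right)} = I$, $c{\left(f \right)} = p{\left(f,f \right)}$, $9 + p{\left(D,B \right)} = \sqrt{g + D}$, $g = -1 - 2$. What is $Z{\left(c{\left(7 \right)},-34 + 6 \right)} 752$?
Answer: $-5264$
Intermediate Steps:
$g = -3$ ($g = -1 - 2 = -3$)
$p{\left(D,B \right)} = -9 + \sqrt{-3 + D}$
$c{\left(f \right)} = -9 + \sqrt{-3 + f}$
$Z{\left(c{\left(7 \right)},-34 + 6 \right)} 752 = \left(-9 + \sqrt{-3 + 7}\right) 752 = \left(-9 + \sqrt{4}\right) 752 = \left(-9 + 2\right) 752 = \left(-7\right) 752 = -5264$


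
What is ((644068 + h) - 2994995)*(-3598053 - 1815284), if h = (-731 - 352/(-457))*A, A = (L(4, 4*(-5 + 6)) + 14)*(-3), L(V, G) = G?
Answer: 5718394936947773/457 ≈ 1.2513e+13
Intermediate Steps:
A = -54 (A = (4*(-5 + 6) + 14)*(-3) = (4*1 + 14)*(-3) = (4 + 14)*(-3) = 18*(-3) = -54)
h = 18020610/457 (h = (-731 - 352/(-457))*(-54) = (-731 - 352*(-1/457))*(-54) = (-731 + 352/457)*(-54) = -333715/457*(-54) = 18020610/457 ≈ 39432.)
((644068 + h) - 2994995)*(-3598053 - 1815284) = ((644068 + 18020610/457) - 2994995)*(-3598053 - 1815284) = (312359686/457 - 2994995)*(-5413337) = -1056353029/457*(-5413337) = 5718394936947773/457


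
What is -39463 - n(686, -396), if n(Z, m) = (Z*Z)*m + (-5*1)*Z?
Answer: 186319983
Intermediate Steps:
n(Z, m) = -5*Z + m*Z² (n(Z, m) = Z²*m - 5*Z = m*Z² - 5*Z = -5*Z + m*Z²)
-39463 - n(686, -396) = -39463 - 686*(-5 + 686*(-396)) = -39463 - 686*(-5 - 271656) = -39463 - 686*(-271661) = -39463 - 1*(-186359446) = -39463 + 186359446 = 186319983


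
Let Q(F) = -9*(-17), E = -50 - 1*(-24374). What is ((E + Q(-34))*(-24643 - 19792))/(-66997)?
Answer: 1087635495/66997 ≈ 16234.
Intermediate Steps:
E = 24324 (E = -50 + 24374 = 24324)
Q(F) = 153
((E + Q(-34))*(-24643 - 19792))/(-66997) = ((24324 + 153)*(-24643 - 19792))/(-66997) = (24477*(-44435))*(-1/66997) = -1087635495*(-1/66997) = 1087635495/66997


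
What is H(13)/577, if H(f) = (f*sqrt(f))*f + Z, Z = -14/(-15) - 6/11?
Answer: 64/95205 + 169*sqrt(13)/577 ≈ 1.0567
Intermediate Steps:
Z = 64/165 (Z = -14*(-1/15) - 6*1/11 = 14/15 - 6/11 = 64/165 ≈ 0.38788)
H(f) = 64/165 + f**(5/2) (H(f) = (f*sqrt(f))*f + 64/165 = f**(3/2)*f + 64/165 = f**(5/2) + 64/165 = 64/165 + f**(5/2))
H(13)/577 = (64/165 + 13**(5/2))/577 = (64/165 + 169*sqrt(13))*(1/577) = 64/95205 + 169*sqrt(13)/577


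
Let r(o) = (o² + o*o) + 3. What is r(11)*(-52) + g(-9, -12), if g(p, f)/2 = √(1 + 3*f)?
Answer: -12740 + 2*I*√35 ≈ -12740.0 + 11.832*I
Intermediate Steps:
r(o) = 3 + 2*o² (r(o) = (o² + o²) + 3 = 2*o² + 3 = 3 + 2*o²)
g(p, f) = 2*√(1 + 3*f)
r(11)*(-52) + g(-9, -12) = (3 + 2*11²)*(-52) + 2*√(1 + 3*(-12)) = (3 + 2*121)*(-52) + 2*√(1 - 36) = (3 + 242)*(-52) + 2*√(-35) = 245*(-52) + 2*(I*√35) = -12740 + 2*I*√35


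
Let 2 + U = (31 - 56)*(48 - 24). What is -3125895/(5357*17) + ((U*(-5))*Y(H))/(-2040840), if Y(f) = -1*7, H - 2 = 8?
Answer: -637753272797/18585725796 ≈ -34.314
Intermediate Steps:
H = 10 (H = 2 + 8 = 10)
Y(f) = -7
U = -602 (U = -2 + (31 - 56)*(48 - 24) = -2 - 25*24 = -2 - 600 = -602)
-3125895/(5357*17) + ((U*(-5))*Y(H))/(-2040840) = -3125895/(5357*17) + (-602*(-5)*(-7))/(-2040840) = -3125895/91069 + (3010*(-7))*(-1/2040840) = -3125895*1/91069 - 21070*(-1/2040840) = -3125895/91069 + 2107/204084 = -637753272797/18585725796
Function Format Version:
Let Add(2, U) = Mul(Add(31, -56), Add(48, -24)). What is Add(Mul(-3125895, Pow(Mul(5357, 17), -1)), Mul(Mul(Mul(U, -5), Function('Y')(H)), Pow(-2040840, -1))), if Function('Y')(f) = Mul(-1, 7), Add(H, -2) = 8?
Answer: Rational(-637753272797, 18585725796) ≈ -34.314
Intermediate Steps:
H = 10 (H = Add(2, 8) = 10)
Function('Y')(f) = -7
U = -602 (U = Add(-2, Mul(Add(31, -56), Add(48, -24))) = Add(-2, Mul(-25, 24)) = Add(-2, -600) = -602)
Add(Mul(-3125895, Pow(Mul(5357, 17), -1)), Mul(Mul(Mul(U, -5), Function('Y')(H)), Pow(-2040840, -1))) = Add(Mul(-3125895, Pow(Mul(5357, 17), -1)), Mul(Mul(Mul(-602, -5), -7), Pow(-2040840, -1))) = Add(Mul(-3125895, Pow(91069, -1)), Mul(Mul(3010, -7), Rational(-1, 2040840))) = Add(Mul(-3125895, Rational(1, 91069)), Mul(-21070, Rational(-1, 2040840))) = Add(Rational(-3125895, 91069), Rational(2107, 204084)) = Rational(-637753272797, 18585725796)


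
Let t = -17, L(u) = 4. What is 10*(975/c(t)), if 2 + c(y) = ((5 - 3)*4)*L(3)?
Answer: 325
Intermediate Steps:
c(y) = 30 (c(y) = -2 + ((5 - 3)*4)*4 = -2 + (2*4)*4 = -2 + 8*4 = -2 + 32 = 30)
10*(975/c(t)) = 10*(975/30) = 10*(975*(1/30)) = 10*(65/2) = 325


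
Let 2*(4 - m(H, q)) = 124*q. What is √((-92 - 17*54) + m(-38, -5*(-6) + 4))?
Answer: 3*I*√346 ≈ 55.803*I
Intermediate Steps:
m(H, q) = 4 - 62*q
√((-92 - 17*54) + m(-38, -5*(-6) + 4)) = √((-92 - 17*54) + (4 - 62*(-5*(-6) + 4))) = √((-92 - 918) + (4 - 62*(30 + 4))) = √(-1010 + (4 - 62*34)) = √(-1010 + (4 - 2108)) = √(-1010 - 2104) = √(-3114) = 3*I*√346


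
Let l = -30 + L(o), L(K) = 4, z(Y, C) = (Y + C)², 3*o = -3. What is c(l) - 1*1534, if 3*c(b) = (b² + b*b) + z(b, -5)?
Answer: -763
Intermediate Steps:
o = -1 (o = (⅓)*(-3) = -1)
z(Y, C) = (C + Y)²
l = -26 (l = -30 + 4 = -26)
c(b) = (-5 + b)²/3 + 2*b²/3 (c(b) = ((b² + b*b) + (-5 + b)²)/3 = ((b² + b²) + (-5 + b)²)/3 = (2*b² + (-5 + b)²)/3 = ((-5 + b)² + 2*b²)/3 = (-5 + b)²/3 + 2*b²/3)
c(l) - 1*1534 = ((-5 - 26)²/3 + (⅔)*(-26)²) - 1*1534 = ((⅓)*(-31)² + (⅔)*676) - 1534 = ((⅓)*961 + 1352/3) - 1534 = (961/3 + 1352/3) - 1534 = 771 - 1534 = -763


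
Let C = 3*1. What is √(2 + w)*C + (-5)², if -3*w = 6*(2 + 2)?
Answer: 25 + 3*I*√6 ≈ 25.0 + 7.3485*I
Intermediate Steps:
w = -8 (w = -2*(2 + 2) = -2*4 = -⅓*24 = -8)
C = 3
√(2 + w)*C + (-5)² = √(2 - 8)*3 + (-5)² = √(-6)*3 + 25 = (I*√6)*3 + 25 = 3*I*√6 + 25 = 25 + 3*I*√6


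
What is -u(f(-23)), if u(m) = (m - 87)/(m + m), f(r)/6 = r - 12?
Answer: -99/140 ≈ -0.70714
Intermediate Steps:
f(r) = -72 + 6*r (f(r) = 6*(r - 12) = 6*(-12 + r) = -72 + 6*r)
u(m) = (-87 + m)/(2*m) (u(m) = (-87 + m)/((2*m)) = (-87 + m)*(1/(2*m)) = (-87 + m)/(2*m))
-u(f(-23)) = -(-87 + (-72 + 6*(-23)))/(2*(-72 + 6*(-23))) = -(-87 + (-72 - 138))/(2*(-72 - 138)) = -(-87 - 210)/(2*(-210)) = -(-1)*(-297)/(2*210) = -1*99/140 = -99/140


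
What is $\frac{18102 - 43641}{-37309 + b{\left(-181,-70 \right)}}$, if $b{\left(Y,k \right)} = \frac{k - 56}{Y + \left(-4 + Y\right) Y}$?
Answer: $\frac{425275428}{621269531} \approx 0.68453$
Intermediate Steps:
$b{\left(Y,k \right)} = \frac{-56 + k}{Y + Y \left(-4 + Y\right)}$
$\frac{18102 - 43641}{-37309 + b{\left(-181,-70 \right)}} = \frac{18102 - 43641}{-37309 + \frac{-56 - 70}{\left(-181\right) \left(-3 - 181\right)}} = - \frac{25539}{-37309 - \frac{1}{181} \frac{1}{-184} \left(-126\right)} = - \frac{25539}{-37309 - \left(- \frac{1}{33304}\right) \left(-126\right)} = - \frac{25539}{-37309 - \frac{63}{16652}} = - \frac{25539}{- \frac{621269531}{16652}} = \left(-25539\right) \left(- \frac{16652}{621269531}\right) = \frac{425275428}{621269531}$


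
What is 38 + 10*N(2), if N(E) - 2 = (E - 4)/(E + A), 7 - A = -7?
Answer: 227/4 ≈ 56.750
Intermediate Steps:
A = 14 (A = 7 - 1*(-7) = 7 + 7 = 14)
N(E) = 2 + (-4 + E)/(14 + E) (N(E) = 2 + (E - 4)/(E + 14) = 2 + (-4 + E)/(14 + E))
38 + 10*N(2) = 38 + 10*(3*(8 + 2)/(14 + 2)) = 38 + 10*(3*10/16) = 38 + 10*(3*(1/16)*10) = 38 + 10*(15/8) = 38 + 75/4 = 227/4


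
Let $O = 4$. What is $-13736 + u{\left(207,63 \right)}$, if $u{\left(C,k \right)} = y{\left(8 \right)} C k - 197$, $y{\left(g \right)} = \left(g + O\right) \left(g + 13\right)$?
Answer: $3272399$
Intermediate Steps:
$y{\left(g \right)} = \left(4 + g\right) \left(13 + g\right)$ ($y{\left(g \right)} = \left(g + 4\right) \left(g + 13\right) = \left(4 + g\right) \left(13 + g\right)$)
$u{\left(C,k \right)} = -197 + 252 C k$ ($u{\left(C,k \right)} = \left(52 + 8^{2} + 17 \cdot 8\right) C k - 197 = \left(52 + 64 + 136\right) C k - 197 = 252 C k - 197 = -197 + 252 C k$)
$-13736 + u{\left(207,63 \right)} = -13736 - \left(197 - 3286332\right) = -13736 + \left(-197 + 3286332\right) = -13736 + 3286135 = 3272399$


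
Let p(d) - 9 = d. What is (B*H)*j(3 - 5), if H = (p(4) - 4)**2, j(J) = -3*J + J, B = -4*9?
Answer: -11664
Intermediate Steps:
p(d) = 9 + d
B = -36
j(J) = -2*J
H = 81 (H = ((9 + 4) - 4)**2 = (13 - 4)**2 = 9**2 = 81)
(B*H)*j(3 - 5) = (-36*81)*(-2*(3 - 5)) = -(-5832)*(-2) = -2916*4 = -11664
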